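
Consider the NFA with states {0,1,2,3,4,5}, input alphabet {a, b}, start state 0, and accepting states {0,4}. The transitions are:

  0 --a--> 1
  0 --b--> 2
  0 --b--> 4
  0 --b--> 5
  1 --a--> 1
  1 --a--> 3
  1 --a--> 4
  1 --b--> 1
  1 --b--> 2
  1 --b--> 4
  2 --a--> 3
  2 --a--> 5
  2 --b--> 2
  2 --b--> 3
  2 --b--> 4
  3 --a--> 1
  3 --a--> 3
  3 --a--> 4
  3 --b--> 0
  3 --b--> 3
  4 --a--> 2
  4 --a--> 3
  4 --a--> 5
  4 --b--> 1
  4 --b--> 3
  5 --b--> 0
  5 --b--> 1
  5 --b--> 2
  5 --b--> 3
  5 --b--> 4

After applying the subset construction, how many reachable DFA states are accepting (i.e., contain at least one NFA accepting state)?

9

Start state of the DFA: {0}.
{0} --a--> {1}  [new]
{0} --b--> {2,4,5}  [new]
{1} --a--> {1,3,4}  [new]
{1} --b--> {1,2,4}  [new]
{2,4,5} --a--> {2,3,5}  [new]
{2,4,5} --b--> {0,1,2,3,4}  [new]
{1,3,4} --a--> {1,2,3,4,5}  [new]
{1,3,4} --b--> {0,1,2,3,4}  [seen]
{1,2,4} --a--> {1,2,3,4,5}  [seen]
{1,2,4} --b--> {1,2,3,4}  [new]
{2,3,5} --a--> {1,3,4,5}  [new]
{2,3,5} --b--> {0,1,2,3,4}  [seen]
{0,1,2,3,4} --a--> {1,2,3,4,5}  [seen]
{0,1,2,3,4} --b--> {0,1,2,3,4,5}  [new]
{1,2,3,4,5} --a--> {1,2,3,4,5}  [seen]
{1,2,3,4,5} --b--> {0,1,2,3,4}  [seen]
{1,2,3,4} --a--> {1,2,3,4,5}  [seen]
{1,2,3,4} --b--> {0,1,2,3,4}  [seen]
{1,3,4,5} --a--> {1,2,3,4,5}  [seen]
{1,3,4,5} --b--> {0,1,2,3,4}  [seen]
{0,1,2,3,4,5} --a--> {1,2,3,4,5}  [seen]
{0,1,2,3,4,5} --b--> {0,1,2,3,4,5}  [seen]
Reachable DFA states: {0}, {1}, {2,4,5}, {1,3,4}, {1,2,4}, {2,3,5}, {0,1,2,3,4}, {1,2,3,4,5}, {1,2,3,4}, {1,3,4,5}, {0,1,2,3,4,5}.
Accepting DFA states (contain an NFA accepting state): {0}, {2,4,5}, {1,3,4}, {1,2,4}, {0,1,2,3,4}, {1,2,3,4,5}, {1,2,3,4}, {1,3,4,5}, {0,1,2,3,4,5}.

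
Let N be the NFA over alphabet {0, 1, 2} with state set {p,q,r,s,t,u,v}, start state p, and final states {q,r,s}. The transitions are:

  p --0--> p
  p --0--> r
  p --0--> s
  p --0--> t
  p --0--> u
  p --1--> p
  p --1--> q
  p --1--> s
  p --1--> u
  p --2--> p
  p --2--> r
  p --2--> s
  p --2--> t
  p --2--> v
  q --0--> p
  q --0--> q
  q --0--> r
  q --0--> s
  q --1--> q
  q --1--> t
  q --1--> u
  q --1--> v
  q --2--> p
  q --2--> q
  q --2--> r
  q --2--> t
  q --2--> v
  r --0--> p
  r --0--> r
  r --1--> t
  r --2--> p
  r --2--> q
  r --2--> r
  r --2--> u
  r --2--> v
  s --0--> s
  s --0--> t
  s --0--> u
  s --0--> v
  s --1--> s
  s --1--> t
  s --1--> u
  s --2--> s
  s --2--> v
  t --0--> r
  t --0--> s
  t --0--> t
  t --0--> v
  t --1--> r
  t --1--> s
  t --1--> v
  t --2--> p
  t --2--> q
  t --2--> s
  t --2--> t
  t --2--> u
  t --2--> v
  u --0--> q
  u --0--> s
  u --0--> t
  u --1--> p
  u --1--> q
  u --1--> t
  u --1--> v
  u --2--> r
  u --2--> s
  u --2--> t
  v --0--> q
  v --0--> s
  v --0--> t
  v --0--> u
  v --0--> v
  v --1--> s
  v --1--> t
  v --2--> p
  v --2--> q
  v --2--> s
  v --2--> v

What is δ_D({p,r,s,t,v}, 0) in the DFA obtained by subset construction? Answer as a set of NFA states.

{p,q,r,s,t,u,v}

δ(p,0) = {p,r,s,t,u}; δ(r,0) = {p,r}; δ(s,0) = {s,t,u,v}; δ(t,0) = {r,s,t,v}; δ(v,0) = {q,s,t,u,v}.
Union: {p,q,r,s,t,u,v}.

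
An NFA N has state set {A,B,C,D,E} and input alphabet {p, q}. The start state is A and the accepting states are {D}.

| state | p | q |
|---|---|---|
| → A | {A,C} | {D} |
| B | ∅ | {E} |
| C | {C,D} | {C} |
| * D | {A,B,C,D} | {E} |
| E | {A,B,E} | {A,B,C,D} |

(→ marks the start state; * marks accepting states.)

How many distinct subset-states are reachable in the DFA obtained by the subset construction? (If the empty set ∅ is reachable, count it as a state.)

12

Start state of the DFA: {A}.
{A} --p--> {A,C}  [new]
{A} --q--> {D}  [new]
{A,C} --p--> {A,C,D}  [new]
{A,C} --q--> {C,D}  [new]
{D} --p--> {A,B,C,D}  [new]
{D} --q--> {E}  [new]
{A,C,D} --p--> {A,B,C,D}  [seen]
{A,C,D} --q--> {C,D,E}  [new]
{C,D} --p--> {A,B,C,D}  [seen]
{C,D} --q--> {C,E}  [new]
{A,B,C,D} --p--> {A,B,C,D}  [seen]
{A,B,C,D} --q--> {C,D,E}  [seen]
{E} --p--> {A,B,E}  [new]
{E} --q--> {A,B,C,D}  [seen]
{C,D,E} --p--> {A,B,C,D,E}  [new]
{C,D,E} --q--> {A,B,C,D,E}  [seen]
{C,E} --p--> {A,B,C,D,E}  [seen]
{C,E} --q--> {A,B,C,D}  [seen]
{A,B,E} --p--> {A,B,C,E}  [new]
{A,B,E} --q--> {A,B,C,D,E}  [seen]
{A,B,C,D,E} --p--> {A,B,C,D,E}  [seen]
{A,B,C,D,E} --q--> {A,B,C,D,E}  [seen]
{A,B,C,E} --p--> {A,B,C,D,E}  [seen]
{A,B,C,E} --q--> {A,B,C,D,E}  [seen]
Reachable DFA states: {A}, {A,C}, {D}, {A,C,D}, {C,D}, {A,B,C,D}, {E}, {C,D,E}, {C,E}, {A,B,E}, {A,B,C,D,E}, {A,B,C,E}.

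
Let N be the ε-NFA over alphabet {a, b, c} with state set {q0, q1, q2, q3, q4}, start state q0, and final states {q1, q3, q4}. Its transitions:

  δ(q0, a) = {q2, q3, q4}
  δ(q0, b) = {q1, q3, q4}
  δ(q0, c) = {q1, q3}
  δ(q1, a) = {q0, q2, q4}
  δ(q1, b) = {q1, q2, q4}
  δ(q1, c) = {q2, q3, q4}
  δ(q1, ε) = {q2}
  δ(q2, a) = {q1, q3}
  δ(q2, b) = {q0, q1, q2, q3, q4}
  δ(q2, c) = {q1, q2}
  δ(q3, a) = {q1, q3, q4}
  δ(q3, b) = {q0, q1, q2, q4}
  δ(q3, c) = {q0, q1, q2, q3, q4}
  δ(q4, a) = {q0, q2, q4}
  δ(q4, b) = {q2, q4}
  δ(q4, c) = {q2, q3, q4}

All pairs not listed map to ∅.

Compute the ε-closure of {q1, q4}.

{q1, q2, q4}

Begin with {q1, q4}.
q1 →ε {q2}; add q2.
ε-closure = {q1, q2, q4}.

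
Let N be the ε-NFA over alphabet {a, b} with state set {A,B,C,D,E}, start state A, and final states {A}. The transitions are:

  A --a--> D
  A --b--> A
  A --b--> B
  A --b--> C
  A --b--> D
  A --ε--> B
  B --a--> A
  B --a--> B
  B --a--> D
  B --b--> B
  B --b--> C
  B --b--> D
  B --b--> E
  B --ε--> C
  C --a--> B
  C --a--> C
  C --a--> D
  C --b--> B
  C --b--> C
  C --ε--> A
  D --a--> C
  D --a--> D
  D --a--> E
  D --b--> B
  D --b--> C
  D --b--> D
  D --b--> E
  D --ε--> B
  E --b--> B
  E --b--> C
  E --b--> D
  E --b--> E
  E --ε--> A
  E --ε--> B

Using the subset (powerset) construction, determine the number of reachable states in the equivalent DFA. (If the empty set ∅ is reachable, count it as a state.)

Start state of the DFA: {A,B,C} (ε-closure of the NFA start).
{A,B,C} --a--> {A,B,C,D}  [new]
{A,B,C} --b--> {A,B,C,D,E}  [new]
{A,B,C,D} --a--> {A,B,C,D,E}  [seen]
{A,B,C,D} --b--> {A,B,C,D,E}  [seen]
{A,B,C,D,E} --a--> {A,B,C,D,E}  [seen]
{A,B,C,D,E} --b--> {A,B,C,D,E}  [seen]
Reachable DFA states: {A,B,C}, {A,B,C,D}, {A,B,C,D,E}.

3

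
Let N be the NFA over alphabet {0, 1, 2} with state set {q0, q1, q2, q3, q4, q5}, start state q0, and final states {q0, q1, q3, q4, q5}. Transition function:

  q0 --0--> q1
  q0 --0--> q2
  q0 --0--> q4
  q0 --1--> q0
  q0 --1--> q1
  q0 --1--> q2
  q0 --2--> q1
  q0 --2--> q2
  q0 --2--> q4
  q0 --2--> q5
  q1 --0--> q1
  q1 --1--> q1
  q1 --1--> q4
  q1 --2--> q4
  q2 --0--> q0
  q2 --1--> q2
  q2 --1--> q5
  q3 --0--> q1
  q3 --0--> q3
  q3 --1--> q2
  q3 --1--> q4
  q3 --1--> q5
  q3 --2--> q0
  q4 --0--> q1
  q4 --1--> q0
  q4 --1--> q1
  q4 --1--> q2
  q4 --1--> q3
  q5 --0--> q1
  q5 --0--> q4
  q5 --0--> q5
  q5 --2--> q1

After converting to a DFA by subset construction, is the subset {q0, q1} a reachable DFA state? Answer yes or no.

yes

Start state of the DFA: {q0}.
{q0} --0--> {q1, q2, q4}  [new]
{q0} --1--> {q0, q1, q2}  [new]
{q0} --2--> {q1, q2, q4, q5}  [new]
{q1, q2, q4} --0--> {q0, q1}  [new]
{q1, q2, q4} --1--> {q0, q1, q2, q3, q4, q5}  [new]
{q1, q2, q4} --2--> {q4}  [new]
{q0, q1, q2} --0--> {q0, q1, q2, q4}  [new]
{q0, q1, q2} --1--> {q0, q1, q2, q4, q5}  [new]
{q0, q1, q2} --2--> {q1, q2, q4, q5}  [seen]
{q1, q2, q4, q5} --0--> {q0, q1, q4, q5}  [new]
{q1, q2, q4, q5} --1--> {q0, q1, q2, q3, q4, q5}  [seen]
{q1, q2, q4, q5} --2--> {q1, q4}  [new]
{q0, q1} --0--> {q1, q2, q4}  [seen]
{q0, q1} --1--> {q0, q1, q2, q4}  [seen]
{q0, q1} --2--> {q1, q2, q4, q5}  [seen]
{q0, q1, q2, q3, q4, q5} --0--> {q0, q1, q2, q3, q4, q5}  [seen]
{q0, q1, q2, q3, q4, q5} --1--> {q0, q1, q2, q3, q4, q5}  [seen]
{q0, q1, q2, q3, q4, q5} --2--> {q0, q1, q2, q4, q5}  [seen]
{q4} --0--> {q1}  [new]
{q4} --1--> {q0, q1, q2, q3}  [new]
{q4} --2--> ∅  [new]
{q0, q1, q2, q4} --0--> {q0, q1, q2, q4}  [seen]
{q0, q1, q2, q4} --1--> {q0, q1, q2, q3, q4, q5}  [seen]
{q0, q1, q2, q4} --2--> {q1, q2, q4, q5}  [seen]
{q0, q1, q2, q4, q5} --0--> {q0, q1, q2, q4, q5}  [seen]
{q0, q1, q2, q4, q5} --1--> {q0, q1, q2, q3, q4, q5}  [seen]
{q0, q1, q2, q4, q5} --2--> {q1, q2, q4, q5}  [seen]
{q0, q1, q4, q5} --0--> {q1, q2, q4, q5}  [seen]
{q0, q1, q4, q5} --1--> {q0, q1, q2, q3, q4}  [new]
{q0, q1, q4, q5} --2--> {q1, q2, q4, q5}  [seen]
{q1, q4} --0--> {q1}  [seen]
{q1, q4} --1--> {q0, q1, q2, q3, q4}  [seen]
{q1, q4} --2--> {q4}  [seen]
{q1} --0--> {q1}  [seen]
{q1} --1--> {q1, q4}  [seen]
{q1} --2--> {q4}  [seen]
{q0, q1, q2, q3} --0--> {q0, q1, q2, q3, q4}  [seen]
{q0, q1, q2, q3} --1--> {q0, q1, q2, q4, q5}  [seen]
{q0, q1, q2, q3} --2--> {q0, q1, q2, q4, q5}  [seen]
∅ --0--> ∅  [seen]
∅ --1--> ∅  [seen]
∅ --2--> ∅  [seen]
{q0, q1, q2, q3, q4} --0--> {q0, q1, q2, q3, q4}  [seen]
{q0, q1, q2, q3, q4} --1--> {q0, q1, q2, q3, q4, q5}  [seen]
{q0, q1, q2, q3, q4} --2--> {q0, q1, q2, q4, q5}  [seen]
Reachable DFA states: {q0}, {q1, q2, q4}, {q0, q1, q2}, {q1, q2, q4, q5}, {q0, q1}, {q0, q1, q2, q3, q4, q5}, {q4}, {q0, q1, q2, q4}, {q0, q1, q2, q4, q5}, {q0, q1, q4, q5}, {q1, q4}, {q1}, {q0, q1, q2, q3}, ∅, {q0, q1, q2, q3, q4}.
{q0, q1} is among them.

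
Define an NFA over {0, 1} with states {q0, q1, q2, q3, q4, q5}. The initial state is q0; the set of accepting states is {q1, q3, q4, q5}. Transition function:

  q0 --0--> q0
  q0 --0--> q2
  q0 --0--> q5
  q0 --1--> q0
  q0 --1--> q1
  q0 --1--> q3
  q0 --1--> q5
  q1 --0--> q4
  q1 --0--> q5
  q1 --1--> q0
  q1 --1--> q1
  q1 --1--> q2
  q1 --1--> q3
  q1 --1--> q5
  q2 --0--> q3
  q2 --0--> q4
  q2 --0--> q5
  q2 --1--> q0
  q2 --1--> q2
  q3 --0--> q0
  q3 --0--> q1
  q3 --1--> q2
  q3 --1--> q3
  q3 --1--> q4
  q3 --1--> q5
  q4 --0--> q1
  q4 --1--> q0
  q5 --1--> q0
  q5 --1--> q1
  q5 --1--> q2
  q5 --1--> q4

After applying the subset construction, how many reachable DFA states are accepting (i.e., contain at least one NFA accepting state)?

5

Start state of the DFA: {q0}.
{q0} --0--> {q0, q2, q5}  [new]
{q0} --1--> {q0, q1, q3, q5}  [new]
{q0, q2, q5} --0--> {q0, q2, q3, q4, q5}  [new]
{q0, q2, q5} --1--> {q0, q1, q2, q3, q4, q5}  [new]
{q0, q1, q3, q5} --0--> {q0, q1, q2, q4, q5}  [new]
{q0, q1, q3, q5} --1--> {q0, q1, q2, q3, q4, q5}  [seen]
{q0, q2, q3, q4, q5} --0--> {q0, q1, q2, q3, q4, q5}  [seen]
{q0, q2, q3, q4, q5} --1--> {q0, q1, q2, q3, q4, q5}  [seen]
{q0, q1, q2, q3, q4, q5} --0--> {q0, q1, q2, q3, q4, q5}  [seen]
{q0, q1, q2, q3, q4, q5} --1--> {q0, q1, q2, q3, q4, q5}  [seen]
{q0, q1, q2, q4, q5} --0--> {q0, q1, q2, q3, q4, q5}  [seen]
{q0, q1, q2, q4, q5} --1--> {q0, q1, q2, q3, q4, q5}  [seen]
Reachable DFA states: {q0}, {q0, q2, q5}, {q0, q1, q3, q5}, {q0, q2, q3, q4, q5}, {q0, q1, q2, q3, q4, q5}, {q0, q1, q2, q4, q5}.
Accepting DFA states (contain an NFA accepting state): {q0, q2, q5}, {q0, q1, q3, q5}, {q0, q2, q3, q4, q5}, {q0, q1, q2, q3, q4, q5}, {q0, q1, q2, q4, q5}.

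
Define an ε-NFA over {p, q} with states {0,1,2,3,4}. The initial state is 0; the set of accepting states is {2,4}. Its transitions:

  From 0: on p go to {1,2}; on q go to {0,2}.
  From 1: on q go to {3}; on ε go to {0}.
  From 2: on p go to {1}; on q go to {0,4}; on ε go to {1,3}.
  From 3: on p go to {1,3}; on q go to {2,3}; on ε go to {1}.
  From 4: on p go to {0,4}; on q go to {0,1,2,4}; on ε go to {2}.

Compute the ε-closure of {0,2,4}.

Begin with {0,2,4}.
2 →ε {1,3}; add 1, 3.
ε-closure = {0,1,2,3,4}.

{0,1,2,3,4}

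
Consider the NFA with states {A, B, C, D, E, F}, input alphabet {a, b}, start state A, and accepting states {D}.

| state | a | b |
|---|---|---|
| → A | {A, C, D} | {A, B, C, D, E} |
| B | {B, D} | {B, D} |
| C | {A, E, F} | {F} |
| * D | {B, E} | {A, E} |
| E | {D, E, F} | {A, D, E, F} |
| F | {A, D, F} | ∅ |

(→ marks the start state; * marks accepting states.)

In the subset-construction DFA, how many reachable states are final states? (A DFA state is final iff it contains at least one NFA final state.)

Start state of the DFA: {A}.
{A} --a--> {A, C, D}  [new]
{A} --b--> {A, B, C, D, E}  [new]
{A, C, D} --a--> {A, B, C, D, E, F}  [new]
{A, C, D} --b--> {A, B, C, D, E, F}  [seen]
{A, B, C, D, E} --a--> {A, B, C, D, E, F}  [seen]
{A, B, C, D, E} --b--> {A, B, C, D, E, F}  [seen]
{A, B, C, D, E, F} --a--> {A, B, C, D, E, F}  [seen]
{A, B, C, D, E, F} --b--> {A, B, C, D, E, F}  [seen]
Reachable DFA states: {A}, {A, C, D}, {A, B, C, D, E}, {A, B, C, D, E, F}.
Accepting DFA states (contain an NFA accepting state): {A, C, D}, {A, B, C, D, E}, {A, B, C, D, E, F}.

3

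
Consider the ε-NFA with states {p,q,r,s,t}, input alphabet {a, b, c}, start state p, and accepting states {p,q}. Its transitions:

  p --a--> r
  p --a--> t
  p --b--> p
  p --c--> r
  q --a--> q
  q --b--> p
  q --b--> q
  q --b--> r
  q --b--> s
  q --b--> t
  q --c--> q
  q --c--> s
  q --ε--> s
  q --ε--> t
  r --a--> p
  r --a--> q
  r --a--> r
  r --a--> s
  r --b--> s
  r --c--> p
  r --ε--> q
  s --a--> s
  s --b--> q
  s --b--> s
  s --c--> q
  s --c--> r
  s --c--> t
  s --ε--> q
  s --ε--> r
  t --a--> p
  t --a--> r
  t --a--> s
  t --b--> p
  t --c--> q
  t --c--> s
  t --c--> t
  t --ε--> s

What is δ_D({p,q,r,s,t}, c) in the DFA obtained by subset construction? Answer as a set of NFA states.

{p,q,r,s,t}

δ(p,c) = {r}; δ(q,c) = {q,s}; δ(r,c) = {p}; δ(s,c) = {q,r,t}; δ(t,c) = {q,s,t}.
Union: {p,q,r,s,t}.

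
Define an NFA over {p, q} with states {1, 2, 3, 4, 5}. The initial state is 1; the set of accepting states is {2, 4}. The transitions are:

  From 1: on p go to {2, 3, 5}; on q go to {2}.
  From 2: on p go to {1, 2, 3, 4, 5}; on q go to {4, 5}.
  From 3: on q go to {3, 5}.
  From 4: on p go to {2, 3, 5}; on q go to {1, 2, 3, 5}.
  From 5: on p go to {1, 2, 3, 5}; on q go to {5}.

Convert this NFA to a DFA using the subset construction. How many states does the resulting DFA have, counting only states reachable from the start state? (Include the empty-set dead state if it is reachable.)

8

Start state of the DFA: {1}.
{1} --p--> {2, 3, 5}  [new]
{1} --q--> {2}  [new]
{2, 3, 5} --p--> {1, 2, 3, 4, 5}  [new]
{2, 3, 5} --q--> {3, 4, 5}  [new]
{2} --p--> {1, 2, 3, 4, 5}  [seen]
{2} --q--> {4, 5}  [new]
{1, 2, 3, 4, 5} --p--> {1, 2, 3, 4, 5}  [seen]
{1, 2, 3, 4, 5} --q--> {1, 2, 3, 4, 5}  [seen]
{3, 4, 5} --p--> {1, 2, 3, 5}  [new]
{3, 4, 5} --q--> {1, 2, 3, 5}  [seen]
{4, 5} --p--> {1, 2, 3, 5}  [seen]
{4, 5} --q--> {1, 2, 3, 5}  [seen]
{1, 2, 3, 5} --p--> {1, 2, 3, 4, 5}  [seen]
{1, 2, 3, 5} --q--> {2, 3, 4, 5}  [new]
{2, 3, 4, 5} --p--> {1, 2, 3, 4, 5}  [seen]
{2, 3, 4, 5} --q--> {1, 2, 3, 4, 5}  [seen]
Reachable DFA states: {1}, {2, 3, 5}, {2}, {1, 2, 3, 4, 5}, {3, 4, 5}, {4, 5}, {1, 2, 3, 5}, {2, 3, 4, 5}.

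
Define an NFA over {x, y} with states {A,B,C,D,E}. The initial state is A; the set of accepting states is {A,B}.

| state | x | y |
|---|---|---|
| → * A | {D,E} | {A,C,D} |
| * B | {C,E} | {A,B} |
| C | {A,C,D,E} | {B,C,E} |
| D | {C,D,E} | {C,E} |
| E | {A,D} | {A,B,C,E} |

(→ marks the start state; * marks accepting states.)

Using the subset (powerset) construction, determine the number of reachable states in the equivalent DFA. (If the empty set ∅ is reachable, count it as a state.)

Start state of the DFA: {A}.
{A} --x--> {D,E}  [new]
{A} --y--> {A,C,D}  [new]
{D,E} --x--> {A,C,D,E}  [new]
{D,E} --y--> {A,B,C,E}  [new]
{A,C,D} --x--> {A,C,D,E}  [seen]
{A,C,D} --y--> {A,B,C,D,E}  [new]
{A,C,D,E} --x--> {A,C,D,E}  [seen]
{A,C,D,E} --y--> {A,B,C,D,E}  [seen]
{A,B,C,E} --x--> {A,C,D,E}  [seen]
{A,B,C,E} --y--> {A,B,C,D,E}  [seen]
{A,B,C,D,E} --x--> {A,C,D,E}  [seen]
{A,B,C,D,E} --y--> {A,B,C,D,E}  [seen]
Reachable DFA states: {A}, {D,E}, {A,C,D}, {A,C,D,E}, {A,B,C,E}, {A,B,C,D,E}.

6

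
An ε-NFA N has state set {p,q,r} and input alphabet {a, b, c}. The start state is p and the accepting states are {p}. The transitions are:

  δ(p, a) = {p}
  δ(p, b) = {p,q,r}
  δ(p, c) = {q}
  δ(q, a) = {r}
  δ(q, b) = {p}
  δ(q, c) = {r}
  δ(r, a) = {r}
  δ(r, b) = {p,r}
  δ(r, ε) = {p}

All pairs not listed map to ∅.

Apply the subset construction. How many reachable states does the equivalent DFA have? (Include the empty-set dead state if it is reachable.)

4

Start state of the DFA: {p} (ε-closure of the NFA start).
{p} --a--> {p}  [seen]
{p} --b--> {p,q,r}  [new]
{p} --c--> {q}  [new]
{p,q,r} --a--> {p,r}  [new]
{p,q,r} --b--> {p,q,r}  [seen]
{p,q,r} --c--> {p,q,r}  [seen]
{q} --a--> {p,r}  [seen]
{q} --b--> {p}  [seen]
{q} --c--> {p,r}  [seen]
{p,r} --a--> {p,r}  [seen]
{p,r} --b--> {p,q,r}  [seen]
{p,r} --c--> {q}  [seen]
Reachable DFA states: {p}, {p,q,r}, {q}, {p,r}.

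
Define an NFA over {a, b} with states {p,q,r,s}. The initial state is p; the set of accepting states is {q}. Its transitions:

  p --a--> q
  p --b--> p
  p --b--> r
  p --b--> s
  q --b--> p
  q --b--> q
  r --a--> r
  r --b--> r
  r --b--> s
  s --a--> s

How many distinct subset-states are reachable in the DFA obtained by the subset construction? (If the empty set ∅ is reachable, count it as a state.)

8

Start state of the DFA: {p}.
{p} --a--> {q}  [new]
{p} --b--> {p,r,s}  [new]
{q} --a--> ∅  [new]
{q} --b--> {p,q}  [new]
{p,r,s} --a--> {q,r,s}  [new]
{p,r,s} --b--> {p,r,s}  [seen]
∅ --a--> ∅  [seen]
∅ --b--> ∅  [seen]
{p,q} --a--> {q}  [seen]
{p,q} --b--> {p,q,r,s}  [new]
{q,r,s} --a--> {r,s}  [new]
{q,r,s} --b--> {p,q,r,s}  [seen]
{p,q,r,s} --a--> {q,r,s}  [seen]
{p,q,r,s} --b--> {p,q,r,s}  [seen]
{r,s} --a--> {r,s}  [seen]
{r,s} --b--> {r,s}  [seen]
Reachable DFA states: {p}, {q}, {p,r,s}, ∅, {p,q}, {q,r,s}, {p,q,r,s}, {r,s}.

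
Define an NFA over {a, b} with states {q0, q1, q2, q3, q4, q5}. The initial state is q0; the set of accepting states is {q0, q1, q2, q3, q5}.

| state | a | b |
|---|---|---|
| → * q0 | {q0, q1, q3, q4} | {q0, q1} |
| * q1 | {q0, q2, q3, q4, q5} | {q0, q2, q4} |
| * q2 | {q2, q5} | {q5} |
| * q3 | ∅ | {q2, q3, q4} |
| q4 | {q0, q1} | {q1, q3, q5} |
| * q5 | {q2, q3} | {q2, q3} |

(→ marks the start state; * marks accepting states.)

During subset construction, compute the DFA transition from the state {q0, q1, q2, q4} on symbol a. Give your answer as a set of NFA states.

{q0, q1, q2, q3, q4, q5}

δ(q0,a) = {q0, q1, q3, q4}; δ(q1,a) = {q0, q2, q3, q4, q5}; δ(q2,a) = {q2, q5}; δ(q4,a) = {q0, q1}.
Union: {q0, q1, q2, q3, q4, q5}.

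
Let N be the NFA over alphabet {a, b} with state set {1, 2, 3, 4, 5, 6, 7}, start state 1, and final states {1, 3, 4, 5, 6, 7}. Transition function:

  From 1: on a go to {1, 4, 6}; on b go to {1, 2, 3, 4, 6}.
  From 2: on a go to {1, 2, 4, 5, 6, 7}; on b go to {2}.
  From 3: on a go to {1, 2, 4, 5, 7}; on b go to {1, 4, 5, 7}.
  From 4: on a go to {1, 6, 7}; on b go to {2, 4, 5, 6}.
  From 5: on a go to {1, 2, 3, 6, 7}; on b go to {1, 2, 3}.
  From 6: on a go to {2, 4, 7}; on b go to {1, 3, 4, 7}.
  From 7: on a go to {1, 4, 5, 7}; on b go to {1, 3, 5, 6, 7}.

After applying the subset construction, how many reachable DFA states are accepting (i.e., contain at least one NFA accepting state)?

6

Start state of the DFA: {1}.
{1} --a--> {1, 4, 6}  [new]
{1} --b--> {1, 2, 3, 4, 6}  [new]
{1, 4, 6} --a--> {1, 2, 4, 6, 7}  [new]
{1, 4, 6} --b--> {1, 2, 3, 4, 5, 6, 7}  [new]
{1, 2, 3, 4, 6} --a--> {1, 2, 4, 5, 6, 7}  [new]
{1, 2, 3, 4, 6} --b--> {1, 2, 3, 4, 5, 6, 7}  [seen]
{1, 2, 4, 6, 7} --a--> {1, 2, 4, 5, 6, 7}  [seen]
{1, 2, 4, 6, 7} --b--> {1, 2, 3, 4, 5, 6, 7}  [seen]
{1, 2, 3, 4, 5, 6, 7} --a--> {1, 2, 3, 4, 5, 6, 7}  [seen]
{1, 2, 3, 4, 5, 6, 7} --b--> {1, 2, 3, 4, 5, 6, 7}  [seen]
{1, 2, 4, 5, 6, 7} --a--> {1, 2, 3, 4, 5, 6, 7}  [seen]
{1, 2, 4, 5, 6, 7} --b--> {1, 2, 3, 4, 5, 6, 7}  [seen]
Reachable DFA states: {1}, {1, 4, 6}, {1, 2, 3, 4, 6}, {1, 2, 4, 6, 7}, {1, 2, 3, 4, 5, 6, 7}, {1, 2, 4, 5, 6, 7}.
Accepting DFA states (contain an NFA accepting state): {1}, {1, 4, 6}, {1, 2, 3, 4, 6}, {1, 2, 4, 6, 7}, {1, 2, 3, 4, 5, 6, 7}, {1, 2, 4, 5, 6, 7}.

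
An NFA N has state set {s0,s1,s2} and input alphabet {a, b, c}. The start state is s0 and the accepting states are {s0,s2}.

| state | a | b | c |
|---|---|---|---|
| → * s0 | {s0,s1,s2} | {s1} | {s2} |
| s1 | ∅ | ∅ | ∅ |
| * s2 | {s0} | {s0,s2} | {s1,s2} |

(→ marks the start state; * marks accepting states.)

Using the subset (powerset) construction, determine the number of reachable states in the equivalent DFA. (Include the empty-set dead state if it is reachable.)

Start state of the DFA: {s0}.
{s0} --a--> {s0,s1,s2}  [new]
{s0} --b--> {s1}  [new]
{s0} --c--> {s2}  [new]
{s0,s1,s2} --a--> {s0,s1,s2}  [seen]
{s0,s1,s2} --b--> {s0,s1,s2}  [seen]
{s0,s1,s2} --c--> {s1,s2}  [new]
{s1} --a--> ∅  [new]
{s1} --b--> ∅  [seen]
{s1} --c--> ∅  [seen]
{s2} --a--> {s0}  [seen]
{s2} --b--> {s0,s2}  [new]
{s2} --c--> {s1,s2}  [seen]
{s1,s2} --a--> {s0}  [seen]
{s1,s2} --b--> {s0,s2}  [seen]
{s1,s2} --c--> {s1,s2}  [seen]
∅ --a--> ∅  [seen]
∅ --b--> ∅  [seen]
∅ --c--> ∅  [seen]
{s0,s2} --a--> {s0,s1,s2}  [seen]
{s0,s2} --b--> {s0,s1,s2}  [seen]
{s0,s2} --c--> {s1,s2}  [seen]
Reachable DFA states: {s0}, {s0,s1,s2}, {s1}, {s2}, {s1,s2}, ∅, {s0,s2}.

7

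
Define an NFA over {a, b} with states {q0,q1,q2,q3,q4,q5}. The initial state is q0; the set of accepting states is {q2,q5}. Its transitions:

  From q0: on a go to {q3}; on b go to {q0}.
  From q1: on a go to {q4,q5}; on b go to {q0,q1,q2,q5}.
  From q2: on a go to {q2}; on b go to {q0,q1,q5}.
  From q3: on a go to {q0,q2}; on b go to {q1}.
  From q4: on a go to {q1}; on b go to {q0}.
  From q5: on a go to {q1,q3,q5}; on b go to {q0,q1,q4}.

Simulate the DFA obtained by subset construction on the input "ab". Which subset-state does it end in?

Start: {q0}.
δ(q0,a) = {q3}.
Union: {q3}.
After a: {q3}.
δ(q3,b) = {q1}.
Union: {q1}.
After b: {q1}.

{q1}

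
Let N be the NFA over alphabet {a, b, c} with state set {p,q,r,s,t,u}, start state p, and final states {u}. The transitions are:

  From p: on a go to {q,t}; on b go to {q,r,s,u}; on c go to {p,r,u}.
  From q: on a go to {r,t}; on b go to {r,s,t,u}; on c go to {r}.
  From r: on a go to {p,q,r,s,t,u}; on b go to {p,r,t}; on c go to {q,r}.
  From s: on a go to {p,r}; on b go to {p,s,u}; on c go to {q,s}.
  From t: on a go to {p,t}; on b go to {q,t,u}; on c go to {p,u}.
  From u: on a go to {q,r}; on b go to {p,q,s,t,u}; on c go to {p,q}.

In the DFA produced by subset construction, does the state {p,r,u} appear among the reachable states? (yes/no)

Start state of the DFA: {p}.
{p} --a--> {q,t}  [new]
{p} --b--> {q,r,s,u}  [new]
{p} --c--> {p,r,u}  [new]
{q,t} --a--> {p,r,t}  [new]
{q,t} --b--> {q,r,s,t,u}  [new]
{q,t} --c--> {p,r,u}  [seen]
{q,r,s,u} --a--> {p,q,r,s,t,u}  [new]
{q,r,s,u} --b--> {p,q,r,s,t,u}  [seen]
{q,r,s,u} --c--> {p,q,r,s}  [new]
{p,r,u} --a--> {p,q,r,s,t,u}  [seen]
{p,r,u} --b--> {p,q,r,s,t,u}  [seen]
{p,r,u} --c--> {p,q,r,u}  [new]
{p,r,t} --a--> {p,q,r,s,t,u}  [seen]
{p,r,t} --b--> {p,q,r,s,t,u}  [seen]
{p,r,t} --c--> {p,q,r,u}  [seen]
{q,r,s,t,u} --a--> {p,q,r,s,t,u}  [seen]
{q,r,s,t,u} --b--> {p,q,r,s,t,u}  [seen]
{q,r,s,t,u} --c--> {p,q,r,s,u}  [new]
{p,q,r,s,t,u} --a--> {p,q,r,s,t,u}  [seen]
{p,q,r,s,t,u} --b--> {p,q,r,s,t,u}  [seen]
{p,q,r,s,t,u} --c--> {p,q,r,s,u}  [seen]
{p,q,r,s} --a--> {p,q,r,s,t,u}  [seen]
{p,q,r,s} --b--> {p,q,r,s,t,u}  [seen]
{p,q,r,s} --c--> {p,q,r,s,u}  [seen]
{p,q,r,u} --a--> {p,q,r,s,t,u}  [seen]
{p,q,r,u} --b--> {p,q,r,s,t,u}  [seen]
{p,q,r,u} --c--> {p,q,r,u}  [seen]
{p,q,r,s,u} --a--> {p,q,r,s,t,u}  [seen]
{p,q,r,s,u} --b--> {p,q,r,s,t,u}  [seen]
{p,q,r,s,u} --c--> {p,q,r,s,u}  [seen]
Reachable DFA states: {p}, {q,t}, {q,r,s,u}, {p,r,u}, {p,r,t}, {q,r,s,t,u}, {p,q,r,s,t,u}, {p,q,r,s}, {p,q,r,u}, {p,q,r,s,u}.
{p,r,u} is among them.

yes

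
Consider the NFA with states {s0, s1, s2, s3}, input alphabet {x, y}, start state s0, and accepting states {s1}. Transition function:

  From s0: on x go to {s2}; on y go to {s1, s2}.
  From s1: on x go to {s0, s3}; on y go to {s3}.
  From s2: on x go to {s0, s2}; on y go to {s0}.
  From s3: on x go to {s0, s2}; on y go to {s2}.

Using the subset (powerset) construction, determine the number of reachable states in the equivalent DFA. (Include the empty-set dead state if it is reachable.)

8

Start state of the DFA: {s0}.
{s0} --x--> {s2}  [new]
{s0} --y--> {s1, s2}  [new]
{s2} --x--> {s0, s2}  [new]
{s2} --y--> {s0}  [seen]
{s1, s2} --x--> {s0, s2, s3}  [new]
{s1, s2} --y--> {s0, s3}  [new]
{s0, s2} --x--> {s0, s2}  [seen]
{s0, s2} --y--> {s0, s1, s2}  [new]
{s0, s2, s3} --x--> {s0, s2}  [seen]
{s0, s2, s3} --y--> {s0, s1, s2}  [seen]
{s0, s3} --x--> {s0, s2}  [seen]
{s0, s3} --y--> {s1, s2}  [seen]
{s0, s1, s2} --x--> {s0, s2, s3}  [seen]
{s0, s1, s2} --y--> {s0, s1, s2, s3}  [new]
{s0, s1, s2, s3} --x--> {s0, s2, s3}  [seen]
{s0, s1, s2, s3} --y--> {s0, s1, s2, s3}  [seen]
Reachable DFA states: {s0}, {s2}, {s1, s2}, {s0, s2}, {s0, s2, s3}, {s0, s3}, {s0, s1, s2}, {s0, s1, s2, s3}.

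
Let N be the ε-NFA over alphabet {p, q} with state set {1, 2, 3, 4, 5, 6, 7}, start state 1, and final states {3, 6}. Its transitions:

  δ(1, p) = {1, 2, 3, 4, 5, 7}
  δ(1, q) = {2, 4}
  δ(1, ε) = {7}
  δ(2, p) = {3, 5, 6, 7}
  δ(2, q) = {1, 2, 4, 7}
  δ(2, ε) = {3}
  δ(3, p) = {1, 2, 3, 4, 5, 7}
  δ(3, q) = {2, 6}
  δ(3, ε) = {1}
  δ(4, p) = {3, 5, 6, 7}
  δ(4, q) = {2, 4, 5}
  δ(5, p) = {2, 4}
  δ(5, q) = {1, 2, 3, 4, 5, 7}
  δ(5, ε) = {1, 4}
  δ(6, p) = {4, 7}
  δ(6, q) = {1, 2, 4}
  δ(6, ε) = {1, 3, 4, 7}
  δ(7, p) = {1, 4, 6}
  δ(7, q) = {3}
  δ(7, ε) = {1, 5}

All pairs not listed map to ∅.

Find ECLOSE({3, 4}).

{1, 3, 4, 5, 7}

Begin with {3, 4}.
3 →ε {1}; add 1.
1 →ε {7}; add 7.
7 →ε {1, 5}; add 5.
ε-closure = {1, 3, 4, 5, 7}.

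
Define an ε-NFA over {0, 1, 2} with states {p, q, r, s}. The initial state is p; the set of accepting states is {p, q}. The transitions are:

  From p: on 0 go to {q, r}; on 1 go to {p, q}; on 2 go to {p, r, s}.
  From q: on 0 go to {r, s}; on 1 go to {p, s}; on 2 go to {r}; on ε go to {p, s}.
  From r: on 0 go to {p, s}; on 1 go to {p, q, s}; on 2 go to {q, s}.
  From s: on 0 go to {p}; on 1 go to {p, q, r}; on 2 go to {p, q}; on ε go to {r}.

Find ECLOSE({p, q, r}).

{p, q, r, s}

Begin with {p, q, r}.
q →ε {p, s}; add s.
ε-closure = {p, q, r, s}.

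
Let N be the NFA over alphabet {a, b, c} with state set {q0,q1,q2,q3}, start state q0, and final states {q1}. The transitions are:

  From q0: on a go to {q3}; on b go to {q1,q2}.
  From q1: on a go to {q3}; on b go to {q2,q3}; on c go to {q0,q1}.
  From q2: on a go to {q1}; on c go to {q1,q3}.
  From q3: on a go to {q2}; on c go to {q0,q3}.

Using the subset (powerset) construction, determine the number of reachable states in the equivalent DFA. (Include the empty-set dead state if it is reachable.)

12

Start state of the DFA: {q0}.
{q0} --a--> {q3}  [new]
{q0} --b--> {q1,q2}  [new]
{q0} --c--> ∅  [new]
{q3} --a--> {q2}  [new]
{q3} --b--> ∅  [seen]
{q3} --c--> {q0,q3}  [new]
{q1,q2} --a--> {q1,q3}  [new]
{q1,q2} --b--> {q2,q3}  [new]
{q1,q2} --c--> {q0,q1,q3}  [new]
∅ --a--> ∅  [seen]
∅ --b--> ∅  [seen]
∅ --c--> ∅  [seen]
{q2} --a--> {q1}  [new]
{q2} --b--> ∅  [seen]
{q2} --c--> {q1,q3}  [seen]
{q0,q3} --a--> {q2,q3}  [seen]
{q0,q3} --b--> {q1,q2}  [seen]
{q0,q3} --c--> {q0,q3}  [seen]
{q1,q3} --a--> {q2,q3}  [seen]
{q1,q3} --b--> {q2,q3}  [seen]
{q1,q3} --c--> {q0,q1,q3}  [seen]
{q2,q3} --a--> {q1,q2}  [seen]
{q2,q3} --b--> ∅  [seen]
{q2,q3} --c--> {q0,q1,q3}  [seen]
{q0,q1,q3} --a--> {q2,q3}  [seen]
{q0,q1,q3} --b--> {q1,q2,q3}  [new]
{q0,q1,q3} --c--> {q0,q1,q3}  [seen]
{q1} --a--> {q3}  [seen]
{q1} --b--> {q2,q3}  [seen]
{q1} --c--> {q0,q1}  [new]
{q1,q2,q3} --a--> {q1,q2,q3}  [seen]
{q1,q2,q3} --b--> {q2,q3}  [seen]
{q1,q2,q3} --c--> {q0,q1,q3}  [seen]
{q0,q1} --a--> {q3}  [seen]
{q0,q1} --b--> {q1,q2,q3}  [seen]
{q0,q1} --c--> {q0,q1}  [seen]
Reachable DFA states: {q0}, {q3}, {q1,q2}, ∅, {q2}, {q0,q3}, {q1,q3}, {q2,q3}, {q0,q1,q3}, {q1}, {q1,q2,q3}, {q0,q1}.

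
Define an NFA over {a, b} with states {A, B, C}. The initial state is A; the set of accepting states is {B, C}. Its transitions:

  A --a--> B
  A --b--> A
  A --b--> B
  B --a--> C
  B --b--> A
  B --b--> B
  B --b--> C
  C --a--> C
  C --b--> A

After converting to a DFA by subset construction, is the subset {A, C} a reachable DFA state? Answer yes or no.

Start state of the DFA: {A}.
{A} --a--> {B}  [new]
{A} --b--> {A, B}  [new]
{B} --a--> {C}  [new]
{B} --b--> {A, B, C}  [new]
{A, B} --a--> {B, C}  [new]
{A, B} --b--> {A, B, C}  [seen]
{C} --a--> {C}  [seen]
{C} --b--> {A}  [seen]
{A, B, C} --a--> {B, C}  [seen]
{A, B, C} --b--> {A, B, C}  [seen]
{B, C} --a--> {C}  [seen]
{B, C} --b--> {A, B, C}  [seen]
Reachable DFA states: {A}, {B}, {A, B}, {C}, {A, B, C}, {B, C}.
{A, C} is not among them.

no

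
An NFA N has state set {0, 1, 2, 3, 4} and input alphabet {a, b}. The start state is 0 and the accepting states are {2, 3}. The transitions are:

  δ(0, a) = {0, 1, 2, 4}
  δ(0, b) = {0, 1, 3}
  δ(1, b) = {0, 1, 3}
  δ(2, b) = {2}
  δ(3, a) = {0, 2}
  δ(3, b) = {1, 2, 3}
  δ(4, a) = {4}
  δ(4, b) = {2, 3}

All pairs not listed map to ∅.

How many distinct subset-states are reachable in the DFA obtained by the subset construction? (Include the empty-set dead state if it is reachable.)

4

Start state of the DFA: {0}.
{0} --a--> {0, 1, 2, 4}  [new]
{0} --b--> {0, 1, 3}  [new]
{0, 1, 2, 4} --a--> {0, 1, 2, 4}  [seen]
{0, 1, 2, 4} --b--> {0, 1, 2, 3}  [new]
{0, 1, 3} --a--> {0, 1, 2, 4}  [seen]
{0, 1, 3} --b--> {0, 1, 2, 3}  [seen]
{0, 1, 2, 3} --a--> {0, 1, 2, 4}  [seen]
{0, 1, 2, 3} --b--> {0, 1, 2, 3}  [seen]
Reachable DFA states: {0}, {0, 1, 2, 4}, {0, 1, 3}, {0, 1, 2, 3}.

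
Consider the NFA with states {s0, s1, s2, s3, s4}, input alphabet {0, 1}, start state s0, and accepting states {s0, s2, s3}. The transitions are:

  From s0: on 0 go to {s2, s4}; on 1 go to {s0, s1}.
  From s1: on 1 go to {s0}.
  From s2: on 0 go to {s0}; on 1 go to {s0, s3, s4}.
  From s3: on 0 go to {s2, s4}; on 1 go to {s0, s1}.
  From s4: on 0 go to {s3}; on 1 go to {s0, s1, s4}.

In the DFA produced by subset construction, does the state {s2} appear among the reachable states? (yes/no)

Start state of the DFA: {s0}.
{s0} --0--> {s2, s4}  [new]
{s0} --1--> {s0, s1}  [new]
{s2, s4} --0--> {s0, s3}  [new]
{s2, s4} --1--> {s0, s1, s3, s4}  [new]
{s0, s1} --0--> {s2, s4}  [seen]
{s0, s1} --1--> {s0, s1}  [seen]
{s0, s3} --0--> {s2, s4}  [seen]
{s0, s3} --1--> {s0, s1}  [seen]
{s0, s1, s3, s4} --0--> {s2, s3, s4}  [new]
{s0, s1, s3, s4} --1--> {s0, s1, s4}  [new]
{s2, s3, s4} --0--> {s0, s2, s3, s4}  [new]
{s2, s3, s4} --1--> {s0, s1, s3, s4}  [seen]
{s0, s1, s4} --0--> {s2, s3, s4}  [seen]
{s0, s1, s4} --1--> {s0, s1, s4}  [seen]
{s0, s2, s3, s4} --0--> {s0, s2, s3, s4}  [seen]
{s0, s2, s3, s4} --1--> {s0, s1, s3, s4}  [seen]
Reachable DFA states: {s0}, {s2, s4}, {s0, s1}, {s0, s3}, {s0, s1, s3, s4}, {s2, s3, s4}, {s0, s1, s4}, {s0, s2, s3, s4}.
{s2} is not among them.

no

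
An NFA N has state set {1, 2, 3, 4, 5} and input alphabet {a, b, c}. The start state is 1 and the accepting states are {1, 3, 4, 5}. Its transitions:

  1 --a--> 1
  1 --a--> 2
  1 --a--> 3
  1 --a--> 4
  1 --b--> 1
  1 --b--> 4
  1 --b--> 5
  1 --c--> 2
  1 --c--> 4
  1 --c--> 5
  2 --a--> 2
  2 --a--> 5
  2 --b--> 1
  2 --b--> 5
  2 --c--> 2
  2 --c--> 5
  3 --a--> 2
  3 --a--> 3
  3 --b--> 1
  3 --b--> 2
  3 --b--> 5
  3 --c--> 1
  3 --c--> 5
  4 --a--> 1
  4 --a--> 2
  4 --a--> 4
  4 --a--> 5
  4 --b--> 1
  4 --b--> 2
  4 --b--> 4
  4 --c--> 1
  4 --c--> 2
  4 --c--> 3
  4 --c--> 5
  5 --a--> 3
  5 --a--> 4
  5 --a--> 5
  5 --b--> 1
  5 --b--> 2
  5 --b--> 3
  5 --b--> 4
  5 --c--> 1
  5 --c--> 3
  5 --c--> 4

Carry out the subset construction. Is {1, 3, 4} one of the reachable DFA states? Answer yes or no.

no

Start state of the DFA: {1}.
{1} --a--> {1, 2, 3, 4}  [new]
{1} --b--> {1, 4, 5}  [new]
{1} --c--> {2, 4, 5}  [new]
{1, 2, 3, 4} --a--> {1, 2, 3, 4, 5}  [new]
{1, 2, 3, 4} --b--> {1, 2, 4, 5}  [new]
{1, 2, 3, 4} --c--> {1, 2, 3, 4, 5}  [seen]
{1, 4, 5} --a--> {1, 2, 3, 4, 5}  [seen]
{1, 4, 5} --b--> {1, 2, 3, 4, 5}  [seen]
{1, 4, 5} --c--> {1, 2, 3, 4, 5}  [seen]
{2, 4, 5} --a--> {1, 2, 3, 4, 5}  [seen]
{2, 4, 5} --b--> {1, 2, 3, 4, 5}  [seen]
{2, 4, 5} --c--> {1, 2, 3, 4, 5}  [seen]
{1, 2, 3, 4, 5} --a--> {1, 2, 3, 4, 5}  [seen]
{1, 2, 3, 4, 5} --b--> {1, 2, 3, 4, 5}  [seen]
{1, 2, 3, 4, 5} --c--> {1, 2, 3, 4, 5}  [seen]
{1, 2, 4, 5} --a--> {1, 2, 3, 4, 5}  [seen]
{1, 2, 4, 5} --b--> {1, 2, 3, 4, 5}  [seen]
{1, 2, 4, 5} --c--> {1, 2, 3, 4, 5}  [seen]
Reachable DFA states: {1}, {1, 2, 3, 4}, {1, 4, 5}, {2, 4, 5}, {1, 2, 3, 4, 5}, {1, 2, 4, 5}.
{1, 3, 4} is not among them.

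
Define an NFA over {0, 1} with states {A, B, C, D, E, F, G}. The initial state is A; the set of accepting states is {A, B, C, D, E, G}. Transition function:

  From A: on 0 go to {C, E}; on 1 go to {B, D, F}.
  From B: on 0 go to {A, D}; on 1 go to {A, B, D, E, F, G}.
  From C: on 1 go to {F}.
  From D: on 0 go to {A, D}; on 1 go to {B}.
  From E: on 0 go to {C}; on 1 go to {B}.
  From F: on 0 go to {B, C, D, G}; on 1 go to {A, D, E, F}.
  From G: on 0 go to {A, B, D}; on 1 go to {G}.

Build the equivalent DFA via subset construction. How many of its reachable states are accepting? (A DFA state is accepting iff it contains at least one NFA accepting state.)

14

Start state of the DFA: {A}.
{A} --0--> {C, E}  [new]
{A} --1--> {B, D, F}  [new]
{C, E} --0--> {C}  [new]
{C, E} --1--> {B, F}  [new]
{B, D, F} --0--> {A, B, C, D, G}  [new]
{B, D, F} --1--> {A, B, D, E, F, G}  [new]
{C} --0--> ∅  [new]
{C} --1--> {F}  [new]
{B, F} --0--> {A, B, C, D, G}  [seen]
{B, F} --1--> {A, B, D, E, F, G}  [seen]
{A, B, C, D, G} --0--> {A, B, C, D, E}  [new]
{A, B, C, D, G} --1--> {A, B, D, E, F, G}  [seen]
{A, B, D, E, F, G} --0--> {A, B, C, D, E, G}  [new]
{A, B, D, E, F, G} --1--> {A, B, D, E, F, G}  [seen]
∅ --0--> ∅  [seen]
∅ --1--> ∅  [seen]
{F} --0--> {B, C, D, G}  [new]
{F} --1--> {A, D, E, F}  [new]
{A, B, C, D, E} --0--> {A, C, D, E}  [new]
{A, B, C, D, E} --1--> {A, B, D, E, F, G}  [seen]
{A, B, C, D, E, G} --0--> {A, B, C, D, E}  [seen]
{A, B, C, D, E, G} --1--> {A, B, D, E, F, G}  [seen]
{B, C, D, G} --0--> {A, B, D}  [new]
{B, C, D, G} --1--> {A, B, D, E, F, G}  [seen]
{A, D, E, F} --0--> {A, B, C, D, E, G}  [seen]
{A, D, E, F} --1--> {A, B, D, E, F}  [new]
{A, C, D, E} --0--> {A, C, D, E}  [seen]
{A, C, D, E} --1--> {B, D, F}  [seen]
{A, B, D} --0--> {A, C, D, E}  [seen]
{A, B, D} --1--> {A, B, D, E, F, G}  [seen]
{A, B, D, E, F} --0--> {A, B, C, D, E, G}  [seen]
{A, B, D, E, F} --1--> {A, B, D, E, F, G}  [seen]
Reachable DFA states: {A}, {C, E}, {B, D, F}, {C}, {B, F}, {A, B, C, D, G}, {A, B, D, E, F, G}, ∅, {F}, {A, B, C, D, E}, {A, B, C, D, E, G}, {B, C, D, G}, {A, D, E, F}, {A, C, D, E}, {A, B, D}, {A, B, D, E, F}.
Accepting DFA states (contain an NFA accepting state): {A}, {C, E}, {B, D, F}, {C}, {B, F}, {A, B, C, D, G}, {A, B, D, E, F, G}, {A, B, C, D, E}, {A, B, C, D, E, G}, {B, C, D, G}, {A, D, E, F}, {A, C, D, E}, {A, B, D}, {A, B, D, E, F}.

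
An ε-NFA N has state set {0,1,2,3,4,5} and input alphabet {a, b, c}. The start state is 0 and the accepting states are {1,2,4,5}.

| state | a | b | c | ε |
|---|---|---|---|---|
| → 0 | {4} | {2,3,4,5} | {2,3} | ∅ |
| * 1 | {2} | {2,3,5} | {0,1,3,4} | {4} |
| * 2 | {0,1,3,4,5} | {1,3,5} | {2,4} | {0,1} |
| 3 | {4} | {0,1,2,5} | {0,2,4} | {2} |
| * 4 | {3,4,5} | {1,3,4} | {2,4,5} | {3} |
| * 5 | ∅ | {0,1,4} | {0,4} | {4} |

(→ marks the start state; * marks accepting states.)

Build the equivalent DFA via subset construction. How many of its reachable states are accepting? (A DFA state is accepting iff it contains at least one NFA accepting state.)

Start state of the DFA: {0} (ε-closure of the NFA start).
{0} --a--> {0,1,2,3,4}  [new]
{0} --b--> {0,1,2,3,4,5}  [new]
{0} --c--> {0,1,2,3,4}  [seen]
{0,1,2,3,4} --a--> {0,1,2,3,4,5}  [seen]
{0,1,2,3,4} --b--> {0,1,2,3,4,5}  [seen]
{0,1,2,3,4} --c--> {0,1,2,3,4,5}  [seen]
{0,1,2,3,4,5} --a--> {0,1,2,3,4,5}  [seen]
{0,1,2,3,4,5} --b--> {0,1,2,3,4,5}  [seen]
{0,1,2,3,4,5} --c--> {0,1,2,3,4,5}  [seen]
Reachable DFA states: {0}, {0,1,2,3,4}, {0,1,2,3,4,5}.
Accepting DFA states (contain an NFA accepting state): {0,1,2,3,4}, {0,1,2,3,4,5}.

2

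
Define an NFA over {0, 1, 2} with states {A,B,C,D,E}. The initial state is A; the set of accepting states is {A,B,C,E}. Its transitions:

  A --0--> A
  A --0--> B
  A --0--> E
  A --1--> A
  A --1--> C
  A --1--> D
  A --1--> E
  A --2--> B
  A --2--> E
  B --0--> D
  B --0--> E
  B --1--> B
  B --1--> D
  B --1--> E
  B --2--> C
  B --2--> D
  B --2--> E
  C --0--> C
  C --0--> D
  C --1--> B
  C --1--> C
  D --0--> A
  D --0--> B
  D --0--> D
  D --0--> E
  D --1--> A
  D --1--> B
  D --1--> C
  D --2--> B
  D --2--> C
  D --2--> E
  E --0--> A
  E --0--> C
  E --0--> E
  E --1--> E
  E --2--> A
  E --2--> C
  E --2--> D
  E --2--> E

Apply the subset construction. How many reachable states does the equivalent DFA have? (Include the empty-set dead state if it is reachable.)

Start state of the DFA: {A}.
{A} --0--> {A,B,E}  [new]
{A} --1--> {A,C,D,E}  [new]
{A} --2--> {B,E}  [new]
{A,B,E} --0--> {A,B,C,D,E}  [new]
{A,B,E} --1--> {A,B,C,D,E}  [seen]
{A,B,E} --2--> {A,B,C,D,E}  [seen]
{A,C,D,E} --0--> {A,B,C,D,E}  [seen]
{A,C,D,E} --1--> {A,B,C,D,E}  [seen]
{A,C,D,E} --2--> {A,B,C,D,E}  [seen]
{B,E} --0--> {A,C,D,E}  [seen]
{B,E} --1--> {B,D,E}  [new]
{B,E} --2--> {A,C,D,E}  [seen]
{A,B,C,D,E} --0--> {A,B,C,D,E}  [seen]
{A,B,C,D,E} --1--> {A,B,C,D,E}  [seen]
{A,B,C,D,E} --2--> {A,B,C,D,E}  [seen]
{B,D,E} --0--> {A,B,C,D,E}  [seen]
{B,D,E} --1--> {A,B,C,D,E}  [seen]
{B,D,E} --2--> {A,B,C,D,E}  [seen]
Reachable DFA states: {A}, {A,B,E}, {A,C,D,E}, {B,E}, {A,B,C,D,E}, {B,D,E}.

6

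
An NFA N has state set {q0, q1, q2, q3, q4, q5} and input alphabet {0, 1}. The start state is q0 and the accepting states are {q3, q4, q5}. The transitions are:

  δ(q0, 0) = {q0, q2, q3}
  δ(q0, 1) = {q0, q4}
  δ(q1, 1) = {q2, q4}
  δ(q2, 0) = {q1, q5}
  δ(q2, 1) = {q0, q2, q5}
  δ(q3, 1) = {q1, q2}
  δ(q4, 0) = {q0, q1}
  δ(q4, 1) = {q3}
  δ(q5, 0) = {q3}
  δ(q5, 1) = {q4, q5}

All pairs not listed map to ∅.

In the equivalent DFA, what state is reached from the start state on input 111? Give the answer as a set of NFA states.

{q0, q1, q2, q3, q4}

Start: {q0}.
δ(q0,1) = {q0, q4}.
Union: {q0, q4}.
After 1: {q0, q4}.
δ(q0,1) = {q0, q4}; δ(q4,1) = {q3}.
Union: {q0, q3, q4}.
After 1: {q0, q3, q4}.
δ(q0,1) = {q0, q4}; δ(q3,1) = {q1, q2}; δ(q4,1) = {q3}.
Union: {q0, q1, q2, q3, q4}.
After 1: {q0, q1, q2, q3, q4}.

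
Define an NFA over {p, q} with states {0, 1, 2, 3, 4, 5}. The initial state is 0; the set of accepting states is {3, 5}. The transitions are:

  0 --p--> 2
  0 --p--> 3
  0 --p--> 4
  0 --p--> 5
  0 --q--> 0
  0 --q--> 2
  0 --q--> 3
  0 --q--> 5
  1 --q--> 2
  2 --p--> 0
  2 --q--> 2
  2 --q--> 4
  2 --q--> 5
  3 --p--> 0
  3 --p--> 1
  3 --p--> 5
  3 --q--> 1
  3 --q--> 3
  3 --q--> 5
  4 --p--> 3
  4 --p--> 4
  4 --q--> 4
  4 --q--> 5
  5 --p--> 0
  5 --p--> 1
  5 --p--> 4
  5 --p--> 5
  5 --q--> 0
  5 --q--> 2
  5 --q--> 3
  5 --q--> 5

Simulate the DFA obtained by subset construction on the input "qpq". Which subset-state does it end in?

{0, 1, 2, 3, 4, 5}

Start: {0}.
δ(0,q) = {0, 2, 3, 5}.
Union: {0, 2, 3, 5}.
After q: {0, 2, 3, 5}.
δ(0,p) = {2, 3, 4, 5}; δ(2,p) = {0}; δ(3,p) = {0, 1, 5}; δ(5,p) = {0, 1, 4, 5}.
Union: {0, 1, 2, 3, 4, 5}.
After p: {0, 1, 2, 3, 4, 5}.
δ(0,q) = {0, 2, 3, 5}; δ(1,q) = {2}; δ(2,q) = {2, 4, 5}; δ(3,q) = {1, 3, 5}; δ(4,q) = {4, 5}; δ(5,q) = {0, 2, 3, 5}.
Union: {0, 1, 2, 3, 4, 5}.
After q: {0, 1, 2, 3, 4, 5}.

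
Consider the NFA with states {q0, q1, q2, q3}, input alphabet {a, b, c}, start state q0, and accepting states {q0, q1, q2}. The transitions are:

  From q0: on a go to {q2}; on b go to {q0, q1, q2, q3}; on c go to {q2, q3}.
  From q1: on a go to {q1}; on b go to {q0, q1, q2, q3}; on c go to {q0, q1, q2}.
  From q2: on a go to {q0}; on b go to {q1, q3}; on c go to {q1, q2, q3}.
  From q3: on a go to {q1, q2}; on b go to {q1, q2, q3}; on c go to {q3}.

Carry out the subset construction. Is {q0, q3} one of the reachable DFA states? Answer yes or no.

no

Start state of the DFA: {q0}.
{q0} --a--> {q2}  [new]
{q0} --b--> {q0, q1, q2, q3}  [new]
{q0} --c--> {q2, q3}  [new]
{q2} --a--> {q0}  [seen]
{q2} --b--> {q1, q3}  [new]
{q2} --c--> {q1, q2, q3}  [new]
{q0, q1, q2, q3} --a--> {q0, q1, q2}  [new]
{q0, q1, q2, q3} --b--> {q0, q1, q2, q3}  [seen]
{q0, q1, q2, q3} --c--> {q0, q1, q2, q3}  [seen]
{q2, q3} --a--> {q0, q1, q2}  [seen]
{q2, q3} --b--> {q1, q2, q3}  [seen]
{q2, q3} --c--> {q1, q2, q3}  [seen]
{q1, q3} --a--> {q1, q2}  [new]
{q1, q3} --b--> {q0, q1, q2, q3}  [seen]
{q1, q3} --c--> {q0, q1, q2, q3}  [seen]
{q1, q2, q3} --a--> {q0, q1, q2}  [seen]
{q1, q2, q3} --b--> {q0, q1, q2, q3}  [seen]
{q1, q2, q3} --c--> {q0, q1, q2, q3}  [seen]
{q0, q1, q2} --a--> {q0, q1, q2}  [seen]
{q0, q1, q2} --b--> {q0, q1, q2, q3}  [seen]
{q0, q1, q2} --c--> {q0, q1, q2, q3}  [seen]
{q1, q2} --a--> {q0, q1}  [new]
{q1, q2} --b--> {q0, q1, q2, q3}  [seen]
{q1, q2} --c--> {q0, q1, q2, q3}  [seen]
{q0, q1} --a--> {q1, q2}  [seen]
{q0, q1} --b--> {q0, q1, q2, q3}  [seen]
{q0, q1} --c--> {q0, q1, q2, q3}  [seen]
Reachable DFA states: {q0}, {q2}, {q0, q1, q2, q3}, {q2, q3}, {q1, q3}, {q1, q2, q3}, {q0, q1, q2}, {q1, q2}, {q0, q1}.
{q0, q3} is not among them.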